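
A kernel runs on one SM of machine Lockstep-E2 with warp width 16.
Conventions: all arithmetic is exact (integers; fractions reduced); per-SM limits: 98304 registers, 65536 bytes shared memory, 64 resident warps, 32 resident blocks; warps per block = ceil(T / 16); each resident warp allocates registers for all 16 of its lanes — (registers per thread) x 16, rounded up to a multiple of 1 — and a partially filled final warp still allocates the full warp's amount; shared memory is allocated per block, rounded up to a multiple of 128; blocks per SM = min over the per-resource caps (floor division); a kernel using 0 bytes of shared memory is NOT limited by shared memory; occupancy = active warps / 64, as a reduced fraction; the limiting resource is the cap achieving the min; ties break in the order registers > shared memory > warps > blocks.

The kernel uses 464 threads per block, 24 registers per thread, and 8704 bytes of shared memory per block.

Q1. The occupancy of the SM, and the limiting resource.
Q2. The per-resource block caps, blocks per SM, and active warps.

Answer: occupancy 29/32, limited by warps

registers: 8 blocks
shared memory: 7 blocks
warps: 2 blocks
blocks: 32 blocks

Answer: 2 blocks, 58 active warps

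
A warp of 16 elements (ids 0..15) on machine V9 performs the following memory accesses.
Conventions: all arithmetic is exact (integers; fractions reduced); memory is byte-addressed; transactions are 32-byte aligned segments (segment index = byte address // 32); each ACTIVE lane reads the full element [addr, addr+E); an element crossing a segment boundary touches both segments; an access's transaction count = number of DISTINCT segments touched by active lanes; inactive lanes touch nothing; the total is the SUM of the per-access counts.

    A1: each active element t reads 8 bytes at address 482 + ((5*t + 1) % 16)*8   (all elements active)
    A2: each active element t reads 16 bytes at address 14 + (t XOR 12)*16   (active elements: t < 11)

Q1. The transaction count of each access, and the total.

A1: 5 transactions
A2: 7 transactions

Answer: 5,7; total 12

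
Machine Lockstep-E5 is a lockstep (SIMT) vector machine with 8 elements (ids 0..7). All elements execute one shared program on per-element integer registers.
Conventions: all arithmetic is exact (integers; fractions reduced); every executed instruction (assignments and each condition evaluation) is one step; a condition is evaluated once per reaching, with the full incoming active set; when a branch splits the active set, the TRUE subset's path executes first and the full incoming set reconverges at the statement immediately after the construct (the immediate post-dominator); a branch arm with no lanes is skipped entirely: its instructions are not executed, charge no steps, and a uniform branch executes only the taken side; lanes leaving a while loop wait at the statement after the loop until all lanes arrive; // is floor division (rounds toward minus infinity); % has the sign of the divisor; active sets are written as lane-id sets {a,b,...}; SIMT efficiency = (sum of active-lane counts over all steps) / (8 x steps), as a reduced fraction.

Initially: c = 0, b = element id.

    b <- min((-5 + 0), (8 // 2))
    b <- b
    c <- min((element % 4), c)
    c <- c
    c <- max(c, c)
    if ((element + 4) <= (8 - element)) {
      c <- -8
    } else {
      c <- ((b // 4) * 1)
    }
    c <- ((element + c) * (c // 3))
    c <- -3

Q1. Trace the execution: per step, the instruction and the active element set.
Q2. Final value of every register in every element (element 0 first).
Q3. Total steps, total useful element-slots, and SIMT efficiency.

step 0: b <- min((-5 + 0), (8 // 2)) {0,1,2,3,4,5,6,7}
step 1: b <- b                       {0,1,2,3,4,5,6,7}
step 2: c <- min((element % 4), c)   {0,1,2,3,4,5,6,7}
step 3: c <- c                       {0,1,2,3,4,5,6,7}
step 4: c <- max(c, c)               {0,1,2,3,4,5,6,7}
step 5: eval ((element + 4) <= (8 - element)) {0,1,2,3,4,5,6,7}
step 6: c <- -8                      {0,1,2}
step 7: c <- ((b // 4) * 1)          {3,4,5,6,7}
step 8: c <- ((element + c) * (c // 3)) {0,1,2,3,4,5,6,7}
step 9: c <- -3                      {0,1,2,3,4,5,6,7}

Answer: 10 steps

c: -3,-3,-3,-3,-3,-3,-3,-3
b: -5,-5,-5,-5,-5,-5,-5,-5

steps = 10; useful = 72; efficiency = 72/80 = 9/10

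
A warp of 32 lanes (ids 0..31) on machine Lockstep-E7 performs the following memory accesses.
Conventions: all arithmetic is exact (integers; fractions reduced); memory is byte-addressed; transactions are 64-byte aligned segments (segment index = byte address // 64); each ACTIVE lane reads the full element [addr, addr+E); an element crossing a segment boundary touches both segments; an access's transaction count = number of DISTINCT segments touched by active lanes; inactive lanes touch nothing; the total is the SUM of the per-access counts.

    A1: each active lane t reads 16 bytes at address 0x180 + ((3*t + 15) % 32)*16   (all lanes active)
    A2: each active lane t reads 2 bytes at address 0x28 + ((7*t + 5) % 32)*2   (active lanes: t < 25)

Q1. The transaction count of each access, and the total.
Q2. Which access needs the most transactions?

A1: 8 transactions
A2: 2 transactions

Answer: 8,2; total 10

Answer: A1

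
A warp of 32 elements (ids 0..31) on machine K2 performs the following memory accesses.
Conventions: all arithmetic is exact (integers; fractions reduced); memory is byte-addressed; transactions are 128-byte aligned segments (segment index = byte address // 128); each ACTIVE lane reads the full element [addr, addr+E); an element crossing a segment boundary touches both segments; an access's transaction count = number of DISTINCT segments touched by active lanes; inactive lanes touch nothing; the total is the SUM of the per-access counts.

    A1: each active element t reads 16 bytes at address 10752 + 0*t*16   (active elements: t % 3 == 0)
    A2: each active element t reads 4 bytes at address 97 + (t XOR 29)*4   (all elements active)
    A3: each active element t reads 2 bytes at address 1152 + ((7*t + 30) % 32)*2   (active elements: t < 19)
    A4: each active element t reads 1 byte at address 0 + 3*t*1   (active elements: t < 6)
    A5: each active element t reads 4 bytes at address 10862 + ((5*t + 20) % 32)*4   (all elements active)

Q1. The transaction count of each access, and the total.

A1: 1 transaction
A2: 2 transactions
A3: 1 transaction
A4: 1 transaction
A5: 2 transactions

Answer: 1,2,1,1,2; total 7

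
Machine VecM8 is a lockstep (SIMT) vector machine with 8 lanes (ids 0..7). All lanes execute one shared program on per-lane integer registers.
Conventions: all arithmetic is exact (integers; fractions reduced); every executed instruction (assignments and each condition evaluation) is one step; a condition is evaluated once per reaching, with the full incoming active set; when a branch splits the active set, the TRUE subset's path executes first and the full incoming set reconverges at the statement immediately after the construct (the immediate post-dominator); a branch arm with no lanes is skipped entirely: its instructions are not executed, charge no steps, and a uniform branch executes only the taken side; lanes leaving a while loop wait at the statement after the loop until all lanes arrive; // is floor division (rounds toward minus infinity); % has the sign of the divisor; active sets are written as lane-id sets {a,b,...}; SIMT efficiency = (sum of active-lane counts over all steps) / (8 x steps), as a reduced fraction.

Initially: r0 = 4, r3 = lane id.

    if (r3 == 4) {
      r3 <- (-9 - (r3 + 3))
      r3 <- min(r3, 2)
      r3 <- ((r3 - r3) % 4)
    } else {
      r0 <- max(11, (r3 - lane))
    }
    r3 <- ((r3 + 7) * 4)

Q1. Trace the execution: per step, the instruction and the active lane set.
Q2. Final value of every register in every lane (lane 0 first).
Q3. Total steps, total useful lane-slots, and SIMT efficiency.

step 0: eval (r3 == 4)               {0,1,2,3,4,5,6,7}
step 1: r3 <- (-9 - (r3 + 3))        {4}
step 2: r3 <- min(r3, 2)             {4}
step 3: r3 <- ((r3 - r3) % 4)        {4}
step 4: r0 <- max(11, (r3 - lane))   {0,1,2,3,5,6,7}
step 5: r3 <- ((r3 + 7) * 4)         {0,1,2,3,4,5,6,7}

Answer: 6 steps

r0: 11,11,11,11,4,11,11,11
r3: 28,32,36,40,28,48,52,56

steps = 6; useful = 26; efficiency = 26/48 = 13/24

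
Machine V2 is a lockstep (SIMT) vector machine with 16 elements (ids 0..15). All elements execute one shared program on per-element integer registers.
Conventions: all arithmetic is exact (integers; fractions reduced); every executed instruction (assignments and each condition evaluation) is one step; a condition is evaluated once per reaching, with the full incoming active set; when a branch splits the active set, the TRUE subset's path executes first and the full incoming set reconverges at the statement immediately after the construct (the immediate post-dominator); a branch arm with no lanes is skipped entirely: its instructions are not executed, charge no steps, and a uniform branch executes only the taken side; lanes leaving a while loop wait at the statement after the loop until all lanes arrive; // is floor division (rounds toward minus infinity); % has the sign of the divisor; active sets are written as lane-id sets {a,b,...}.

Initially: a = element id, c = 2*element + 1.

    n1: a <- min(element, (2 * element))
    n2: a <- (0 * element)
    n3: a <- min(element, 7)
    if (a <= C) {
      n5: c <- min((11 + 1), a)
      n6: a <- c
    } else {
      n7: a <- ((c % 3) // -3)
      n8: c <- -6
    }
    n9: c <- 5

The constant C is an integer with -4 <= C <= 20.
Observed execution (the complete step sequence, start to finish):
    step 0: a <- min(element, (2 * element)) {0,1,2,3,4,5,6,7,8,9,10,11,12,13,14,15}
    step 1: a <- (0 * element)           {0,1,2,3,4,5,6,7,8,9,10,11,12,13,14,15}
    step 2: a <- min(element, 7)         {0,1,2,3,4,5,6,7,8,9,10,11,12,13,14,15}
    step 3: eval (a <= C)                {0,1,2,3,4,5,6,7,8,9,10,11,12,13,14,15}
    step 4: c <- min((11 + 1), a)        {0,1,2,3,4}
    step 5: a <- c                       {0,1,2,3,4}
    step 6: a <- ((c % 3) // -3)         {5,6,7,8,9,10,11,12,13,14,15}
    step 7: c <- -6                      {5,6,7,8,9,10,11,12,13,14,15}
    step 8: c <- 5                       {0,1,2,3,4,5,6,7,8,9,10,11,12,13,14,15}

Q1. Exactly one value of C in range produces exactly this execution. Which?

Answer: C = 4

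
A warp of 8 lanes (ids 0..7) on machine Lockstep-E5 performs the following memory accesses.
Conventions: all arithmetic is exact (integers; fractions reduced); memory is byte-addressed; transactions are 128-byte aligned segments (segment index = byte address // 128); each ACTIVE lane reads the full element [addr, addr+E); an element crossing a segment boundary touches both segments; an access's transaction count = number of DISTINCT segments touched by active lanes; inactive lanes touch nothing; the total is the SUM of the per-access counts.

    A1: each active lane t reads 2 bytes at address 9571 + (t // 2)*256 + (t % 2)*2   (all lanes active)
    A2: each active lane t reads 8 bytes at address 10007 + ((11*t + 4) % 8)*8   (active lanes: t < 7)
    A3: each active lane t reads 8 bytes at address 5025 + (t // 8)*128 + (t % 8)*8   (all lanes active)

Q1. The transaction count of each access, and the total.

A1: 4 transactions
A2: 1 transaction
A3: 1 transaction

Answer: 4,1,1; total 6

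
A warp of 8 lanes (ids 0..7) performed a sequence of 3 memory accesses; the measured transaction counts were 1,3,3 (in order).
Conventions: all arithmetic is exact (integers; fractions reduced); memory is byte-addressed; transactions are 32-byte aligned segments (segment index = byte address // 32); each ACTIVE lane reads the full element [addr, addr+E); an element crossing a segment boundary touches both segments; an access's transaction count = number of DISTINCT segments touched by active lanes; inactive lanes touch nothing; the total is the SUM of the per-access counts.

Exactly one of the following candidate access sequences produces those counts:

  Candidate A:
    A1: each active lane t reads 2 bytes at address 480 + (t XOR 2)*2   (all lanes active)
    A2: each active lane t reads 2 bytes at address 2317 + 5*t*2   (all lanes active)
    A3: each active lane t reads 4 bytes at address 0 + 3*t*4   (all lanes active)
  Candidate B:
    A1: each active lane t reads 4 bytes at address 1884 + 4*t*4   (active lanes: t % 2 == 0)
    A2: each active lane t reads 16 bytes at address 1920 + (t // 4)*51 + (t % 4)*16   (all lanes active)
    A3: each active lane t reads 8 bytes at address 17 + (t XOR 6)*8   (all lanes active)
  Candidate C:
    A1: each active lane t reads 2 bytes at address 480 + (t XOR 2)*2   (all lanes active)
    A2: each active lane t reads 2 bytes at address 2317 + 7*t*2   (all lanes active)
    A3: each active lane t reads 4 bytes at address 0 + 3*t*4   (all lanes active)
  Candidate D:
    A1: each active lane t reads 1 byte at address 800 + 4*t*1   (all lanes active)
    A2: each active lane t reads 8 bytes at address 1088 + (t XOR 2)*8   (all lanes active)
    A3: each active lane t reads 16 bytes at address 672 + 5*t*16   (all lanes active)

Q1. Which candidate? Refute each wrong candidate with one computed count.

B: A1 gives 4 transactions, not 1
C: A2 gives 4 transactions, not 3
D: A2 gives 2 transactions, not 3
A: all counts match (1,3,3)

Answer: A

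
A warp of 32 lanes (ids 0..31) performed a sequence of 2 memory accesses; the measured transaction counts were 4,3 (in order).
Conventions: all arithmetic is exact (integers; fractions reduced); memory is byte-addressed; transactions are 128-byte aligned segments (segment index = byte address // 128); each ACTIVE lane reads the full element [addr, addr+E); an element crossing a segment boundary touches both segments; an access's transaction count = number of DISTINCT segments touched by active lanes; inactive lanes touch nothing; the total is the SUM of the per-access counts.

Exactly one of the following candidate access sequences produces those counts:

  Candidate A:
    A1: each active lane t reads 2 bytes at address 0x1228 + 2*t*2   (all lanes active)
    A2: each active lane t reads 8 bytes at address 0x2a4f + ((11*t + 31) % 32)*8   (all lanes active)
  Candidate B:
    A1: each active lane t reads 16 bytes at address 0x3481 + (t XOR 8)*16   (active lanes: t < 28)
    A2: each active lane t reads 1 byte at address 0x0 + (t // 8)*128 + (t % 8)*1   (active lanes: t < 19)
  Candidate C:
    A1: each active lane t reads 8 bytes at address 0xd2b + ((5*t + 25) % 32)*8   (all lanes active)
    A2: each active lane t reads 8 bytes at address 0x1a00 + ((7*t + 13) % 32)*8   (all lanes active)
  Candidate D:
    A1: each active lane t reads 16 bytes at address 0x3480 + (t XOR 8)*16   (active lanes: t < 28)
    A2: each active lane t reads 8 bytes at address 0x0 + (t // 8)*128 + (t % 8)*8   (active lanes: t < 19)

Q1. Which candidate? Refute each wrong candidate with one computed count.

A: A1 gives 2 transactions, not 4
B: A1 gives 5 transactions, not 4
C: A1 gives 3 transactions, not 4
D: all counts match (4,3)

Answer: D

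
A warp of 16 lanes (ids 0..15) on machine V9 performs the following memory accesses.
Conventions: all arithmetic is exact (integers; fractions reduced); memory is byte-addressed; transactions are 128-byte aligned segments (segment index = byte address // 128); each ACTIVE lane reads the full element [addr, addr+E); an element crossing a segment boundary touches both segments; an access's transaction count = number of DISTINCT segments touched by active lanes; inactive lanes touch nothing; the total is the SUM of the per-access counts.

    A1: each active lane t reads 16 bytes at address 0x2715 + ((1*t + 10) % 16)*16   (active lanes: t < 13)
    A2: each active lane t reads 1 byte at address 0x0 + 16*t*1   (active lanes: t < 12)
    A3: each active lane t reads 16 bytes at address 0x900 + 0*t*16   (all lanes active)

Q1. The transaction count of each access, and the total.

A1: 3 transactions
A2: 2 transactions
A3: 1 transaction

Answer: 3,2,1; total 6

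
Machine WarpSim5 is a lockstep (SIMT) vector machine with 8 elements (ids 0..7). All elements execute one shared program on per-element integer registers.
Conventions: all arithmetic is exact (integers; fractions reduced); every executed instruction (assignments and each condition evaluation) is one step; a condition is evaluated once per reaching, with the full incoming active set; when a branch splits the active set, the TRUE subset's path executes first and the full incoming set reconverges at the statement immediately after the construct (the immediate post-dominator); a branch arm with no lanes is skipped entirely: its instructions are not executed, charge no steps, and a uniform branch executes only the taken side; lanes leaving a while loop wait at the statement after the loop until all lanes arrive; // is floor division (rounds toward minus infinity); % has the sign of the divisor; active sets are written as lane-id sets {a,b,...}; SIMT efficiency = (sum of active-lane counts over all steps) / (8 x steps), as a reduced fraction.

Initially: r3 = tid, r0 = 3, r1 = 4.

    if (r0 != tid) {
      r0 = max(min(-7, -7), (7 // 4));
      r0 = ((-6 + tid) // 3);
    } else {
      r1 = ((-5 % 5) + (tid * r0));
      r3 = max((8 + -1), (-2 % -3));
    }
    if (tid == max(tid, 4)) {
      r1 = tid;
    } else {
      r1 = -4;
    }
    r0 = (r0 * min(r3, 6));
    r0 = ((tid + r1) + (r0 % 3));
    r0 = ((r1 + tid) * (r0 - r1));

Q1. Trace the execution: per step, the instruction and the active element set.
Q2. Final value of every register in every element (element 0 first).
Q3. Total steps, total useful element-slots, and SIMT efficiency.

step 0: eval (r0 != tid)             {0,1,2,3,4,5,6,7}
step 1: r0 <- max(min(-7, -7), (7 // 4)) {0,1,2,4,5,6,7}
step 2: r0 <- ((-6 + tid) // 3)      {0,1,2,4,5,6,7}
step 3: r1 <- ((-5 % 5) + (tid * r0)) {3}
step 4: r3 <- max((8 + -1), (-2 % -3)) {3}
step 5: eval (tid == max(tid, 4))    {0,1,2,3,4,5,6,7}
step 6: r1 <- tid                    {4,5,6,7}
step 7: r1 <- -4                     {0,1,2,3}
step 8: r0 <- (r0 * min(r3, 6))      {0,1,2,3,4,5,6,7}
step 9: r0 <- ((tid + r1) + (r0 % 3)) {0,1,2,3,4,5,6,7}
step 10: r0 <- ((r1 + tid) * (r0 - r1)) {0,1,2,3,4,5,6,7}

Answer: 11 steps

r3: 0,1,2,7,4,5,6,7
r0: 0,-6,-8,-3,48,60,72,98
r1: -4,-4,-4,-4,4,5,6,7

steps = 11; useful = 64; efficiency = 64/88 = 8/11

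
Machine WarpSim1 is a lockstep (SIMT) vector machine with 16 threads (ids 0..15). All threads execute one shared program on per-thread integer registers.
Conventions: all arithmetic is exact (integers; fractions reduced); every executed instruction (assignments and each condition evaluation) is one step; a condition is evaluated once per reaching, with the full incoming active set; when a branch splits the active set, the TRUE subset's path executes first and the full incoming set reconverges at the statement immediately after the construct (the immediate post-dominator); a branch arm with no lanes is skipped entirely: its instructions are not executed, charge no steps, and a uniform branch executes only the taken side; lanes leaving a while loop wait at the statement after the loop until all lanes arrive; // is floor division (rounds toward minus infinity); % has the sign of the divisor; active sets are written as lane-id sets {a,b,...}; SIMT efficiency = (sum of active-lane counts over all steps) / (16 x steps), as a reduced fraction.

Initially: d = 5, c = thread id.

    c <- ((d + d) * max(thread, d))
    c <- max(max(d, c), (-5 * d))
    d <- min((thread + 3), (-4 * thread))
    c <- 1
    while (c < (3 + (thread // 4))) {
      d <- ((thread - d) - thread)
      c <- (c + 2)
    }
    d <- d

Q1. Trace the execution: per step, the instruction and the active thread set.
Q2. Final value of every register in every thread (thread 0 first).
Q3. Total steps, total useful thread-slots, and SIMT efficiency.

step 0: c <- ((d + d) * max(thread, d)) {0,1,2,3,4,5,6,7,8,9,10,11,12,13,14,15}
step 1: c <- max(max(d, c), (-5 * d)) {0,1,2,3,4,5,6,7,8,9,10,11,12,13,14,15}
step 2: d <- min((thread + 3), (-4 * thread)) {0,1,2,3,4,5,6,7,8,9,10,11,12,13,14,15}
step 3: c <- 1                       {0,1,2,3,4,5,6,7,8,9,10,11,12,13,14,15}
step 4: eval (c < (3 + (thread // 4))) {0,1,2,3,4,5,6,7,8,9,10,11,12,13,14,15}
step 5: d <- ((thread - d) - thread) {0,1,2,3,4,5,6,7,8,9,10,11,12,13,14,15}
step 6: c <- (c + 2)                 {0,1,2,3,4,5,6,7,8,9,10,11,12,13,14,15}
step 7: eval (c < (3 + (thread // 4))) {0,1,2,3,4,5,6,7,8,9,10,11,12,13,14,15}
step 8: d <- ((thread - d) - thread) {4,5,6,7,8,9,10,11,12,13,14,15}
step 9: c <- (c + 2)                 {4,5,6,7,8,9,10,11,12,13,14,15}
step 10: eval (c < (3 + (thread // 4))) {4,5,6,7,8,9,10,11,12,13,14,15}
step 11: d <- ((thread - d) - thread) {12,13,14,15}
step 12: c <- (c + 2)                 {12,13,14,15}
step 13: eval (c < (3 + (thread // 4))) {12,13,14,15}
step 14: d <- d                       {0,1,2,3,4,5,6,7,8,9,10,11,12,13,14,15}

Answer: 15 steps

d: 0,4,8,12,-16,-20,-24,-28,-32,-36,-40,-44,48,52,56,60
c: 3,3,3,3,5,5,5,5,5,5,5,5,7,7,7,7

steps = 15; useful = 192; efficiency = 192/240 = 4/5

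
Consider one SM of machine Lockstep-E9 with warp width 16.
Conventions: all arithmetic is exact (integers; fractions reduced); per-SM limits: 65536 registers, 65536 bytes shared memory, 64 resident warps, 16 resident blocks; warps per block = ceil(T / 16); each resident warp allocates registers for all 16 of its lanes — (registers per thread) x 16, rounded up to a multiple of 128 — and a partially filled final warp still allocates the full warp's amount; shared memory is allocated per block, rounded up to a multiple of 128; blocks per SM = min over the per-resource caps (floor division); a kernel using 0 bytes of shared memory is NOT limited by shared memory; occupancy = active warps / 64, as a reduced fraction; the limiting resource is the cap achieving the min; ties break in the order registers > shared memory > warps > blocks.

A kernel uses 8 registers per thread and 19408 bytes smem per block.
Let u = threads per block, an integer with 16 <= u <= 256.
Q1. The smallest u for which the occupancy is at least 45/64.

Answer: u = 225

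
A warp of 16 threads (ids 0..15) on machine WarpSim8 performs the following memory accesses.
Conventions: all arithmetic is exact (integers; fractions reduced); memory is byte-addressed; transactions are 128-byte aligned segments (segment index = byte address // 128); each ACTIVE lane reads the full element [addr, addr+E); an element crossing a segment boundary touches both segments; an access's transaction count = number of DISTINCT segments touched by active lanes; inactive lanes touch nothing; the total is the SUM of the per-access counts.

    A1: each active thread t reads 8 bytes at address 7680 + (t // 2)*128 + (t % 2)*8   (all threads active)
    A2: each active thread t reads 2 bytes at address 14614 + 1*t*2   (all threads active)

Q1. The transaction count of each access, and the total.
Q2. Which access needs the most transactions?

A1: 8 transactions
A2: 1 transaction

Answer: 8,1; total 9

Answer: A1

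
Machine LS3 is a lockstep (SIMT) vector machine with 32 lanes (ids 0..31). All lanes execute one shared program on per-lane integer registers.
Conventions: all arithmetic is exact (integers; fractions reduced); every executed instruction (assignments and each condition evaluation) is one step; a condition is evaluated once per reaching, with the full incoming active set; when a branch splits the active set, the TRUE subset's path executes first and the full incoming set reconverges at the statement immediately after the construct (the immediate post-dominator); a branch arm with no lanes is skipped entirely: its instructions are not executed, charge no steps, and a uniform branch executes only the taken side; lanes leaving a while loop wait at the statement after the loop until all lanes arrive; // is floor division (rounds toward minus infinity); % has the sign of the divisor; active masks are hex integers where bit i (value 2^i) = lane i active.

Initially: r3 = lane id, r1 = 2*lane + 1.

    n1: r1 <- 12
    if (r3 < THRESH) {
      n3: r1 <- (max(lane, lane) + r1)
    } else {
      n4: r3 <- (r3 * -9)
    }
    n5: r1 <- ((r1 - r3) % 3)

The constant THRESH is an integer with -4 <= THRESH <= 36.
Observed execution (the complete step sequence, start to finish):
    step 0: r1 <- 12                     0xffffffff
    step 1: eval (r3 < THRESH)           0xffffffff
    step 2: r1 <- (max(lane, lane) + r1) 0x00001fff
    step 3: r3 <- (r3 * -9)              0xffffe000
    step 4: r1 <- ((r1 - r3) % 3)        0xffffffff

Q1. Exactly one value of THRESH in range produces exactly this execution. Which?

Answer: THRESH = 13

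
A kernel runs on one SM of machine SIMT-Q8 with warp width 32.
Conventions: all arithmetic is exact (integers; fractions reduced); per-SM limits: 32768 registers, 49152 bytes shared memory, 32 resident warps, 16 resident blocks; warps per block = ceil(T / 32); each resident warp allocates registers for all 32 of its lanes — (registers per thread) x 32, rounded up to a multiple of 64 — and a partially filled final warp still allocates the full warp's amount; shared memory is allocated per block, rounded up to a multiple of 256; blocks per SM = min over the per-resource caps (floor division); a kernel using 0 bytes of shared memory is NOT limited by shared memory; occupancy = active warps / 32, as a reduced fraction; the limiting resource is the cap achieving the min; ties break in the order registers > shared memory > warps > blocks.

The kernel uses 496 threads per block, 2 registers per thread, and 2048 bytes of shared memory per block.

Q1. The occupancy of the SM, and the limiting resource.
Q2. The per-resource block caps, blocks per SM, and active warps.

Answer: occupancy 1, limited by warps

registers: 32 blocks
shared memory: 24 blocks
warps: 2 blocks
blocks: 16 blocks

Answer: 2 blocks, 32 active warps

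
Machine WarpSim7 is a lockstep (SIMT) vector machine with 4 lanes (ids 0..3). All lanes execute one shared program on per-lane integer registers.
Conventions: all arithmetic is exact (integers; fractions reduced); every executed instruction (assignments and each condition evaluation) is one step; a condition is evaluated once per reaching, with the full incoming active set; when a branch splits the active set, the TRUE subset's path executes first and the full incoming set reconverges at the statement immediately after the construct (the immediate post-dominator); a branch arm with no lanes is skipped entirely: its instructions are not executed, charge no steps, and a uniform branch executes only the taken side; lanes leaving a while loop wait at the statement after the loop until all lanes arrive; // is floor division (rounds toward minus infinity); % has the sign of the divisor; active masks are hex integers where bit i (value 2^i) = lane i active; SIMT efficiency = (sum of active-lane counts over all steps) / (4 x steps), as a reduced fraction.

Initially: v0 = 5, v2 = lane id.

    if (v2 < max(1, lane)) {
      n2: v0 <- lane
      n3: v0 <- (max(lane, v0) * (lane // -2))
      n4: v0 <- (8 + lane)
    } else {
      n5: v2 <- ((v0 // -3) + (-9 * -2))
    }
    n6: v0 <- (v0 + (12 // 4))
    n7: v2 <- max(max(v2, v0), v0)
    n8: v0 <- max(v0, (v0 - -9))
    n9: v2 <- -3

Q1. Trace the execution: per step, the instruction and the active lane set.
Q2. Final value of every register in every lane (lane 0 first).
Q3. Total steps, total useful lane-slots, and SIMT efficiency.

step 0: eval (v2 < max(1, lane))     0xf
step 1: v0 <- lane                   0x1
step 2: v0 <- (max(lane, v0) * (lane // -2)) 0x1
step 3: v0 <- (8 + lane)             0x1
step 4: v2 <- ((v0 // -3) + (-9 * -2)) 0xe
step 5: v0 <- (v0 + (12 // 4))       0xf
step 6: v2 <- max(max(v2, v0), v0)   0xf
step 7: v0 <- max(v0, (v0 - -9))     0xf
step 8: v2 <- -3                     0xf

Answer: 9 steps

v0: 20,17,17,17
v2: -3,-3,-3,-3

steps = 9; useful = 26; efficiency = 26/36 = 13/18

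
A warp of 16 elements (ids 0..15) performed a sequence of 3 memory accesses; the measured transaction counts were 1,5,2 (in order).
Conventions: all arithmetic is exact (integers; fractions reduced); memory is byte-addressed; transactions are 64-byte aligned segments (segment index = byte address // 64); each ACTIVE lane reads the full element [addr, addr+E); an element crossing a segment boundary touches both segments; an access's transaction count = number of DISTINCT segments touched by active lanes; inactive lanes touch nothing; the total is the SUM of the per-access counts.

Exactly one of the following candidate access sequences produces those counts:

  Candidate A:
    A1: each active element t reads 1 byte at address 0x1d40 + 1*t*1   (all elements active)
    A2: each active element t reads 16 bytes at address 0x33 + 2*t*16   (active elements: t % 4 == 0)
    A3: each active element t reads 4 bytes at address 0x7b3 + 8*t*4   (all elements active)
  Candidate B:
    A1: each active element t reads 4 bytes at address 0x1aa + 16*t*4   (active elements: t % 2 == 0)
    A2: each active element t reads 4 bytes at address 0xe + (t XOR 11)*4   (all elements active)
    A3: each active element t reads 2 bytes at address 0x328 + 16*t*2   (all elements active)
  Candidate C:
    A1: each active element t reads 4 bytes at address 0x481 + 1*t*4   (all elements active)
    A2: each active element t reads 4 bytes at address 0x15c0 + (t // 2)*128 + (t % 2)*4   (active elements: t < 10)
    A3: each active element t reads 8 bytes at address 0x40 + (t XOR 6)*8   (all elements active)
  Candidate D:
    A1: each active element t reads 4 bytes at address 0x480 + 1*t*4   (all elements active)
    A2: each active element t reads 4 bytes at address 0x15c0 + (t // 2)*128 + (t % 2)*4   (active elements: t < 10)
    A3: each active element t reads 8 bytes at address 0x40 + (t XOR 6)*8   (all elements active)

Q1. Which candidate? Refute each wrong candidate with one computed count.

A: A2 gives 8 transactions, not 5
B: A1 gives 8 transactions, not 1
C: A1 gives 2 transactions, not 1
D: all counts match (1,5,2)

Answer: D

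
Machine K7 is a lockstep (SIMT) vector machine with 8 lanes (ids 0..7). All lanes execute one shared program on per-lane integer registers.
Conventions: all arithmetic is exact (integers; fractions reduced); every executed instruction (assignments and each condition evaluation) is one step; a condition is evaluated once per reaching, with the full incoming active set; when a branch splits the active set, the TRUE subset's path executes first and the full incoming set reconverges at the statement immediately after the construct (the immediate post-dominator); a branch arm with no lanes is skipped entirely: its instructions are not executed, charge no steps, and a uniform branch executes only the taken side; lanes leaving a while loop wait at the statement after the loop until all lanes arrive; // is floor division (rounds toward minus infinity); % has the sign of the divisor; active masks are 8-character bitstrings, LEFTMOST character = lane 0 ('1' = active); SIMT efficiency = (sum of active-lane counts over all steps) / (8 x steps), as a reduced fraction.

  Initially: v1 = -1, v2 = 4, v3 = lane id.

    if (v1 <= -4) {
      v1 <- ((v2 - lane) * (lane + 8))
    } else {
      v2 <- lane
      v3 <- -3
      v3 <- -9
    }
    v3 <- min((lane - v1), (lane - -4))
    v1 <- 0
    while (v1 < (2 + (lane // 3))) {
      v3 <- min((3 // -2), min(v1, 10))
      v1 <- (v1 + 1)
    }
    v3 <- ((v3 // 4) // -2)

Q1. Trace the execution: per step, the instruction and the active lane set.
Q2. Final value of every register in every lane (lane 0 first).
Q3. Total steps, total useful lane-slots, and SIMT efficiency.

step 0: eval (v1 <= -4)              11111111
step 1: v2 <- lane                   11111111
step 2: v3 <- -3                     11111111
step 3: v3 <- -9                     11111111
step 4: v3 <- min((lane - v1), (lane - -4)) 11111111
step 5: v1 <- 0                      11111111
step 6: eval (v1 < (2 + (lane // 3))) 11111111
step 7: v3 <- min((3 // -2), min(v1, 10)) 11111111
step 8: v1 <- (v1 + 1)               11111111
step 9: eval (v1 < (2 + (lane // 3))) 11111111
step 10: v3 <- min((3 // -2), min(v1, 10)) 11111111
step 11: v1 <- (v1 + 1)               11111111
step 12: eval (v1 < (2 + (lane // 3))) 11111111
step 13: v3 <- min((3 // -2), min(v1, 10)) 00011111
step 14: v1 <- (v1 + 1)               00011111
step 15: eval (v1 < (2 + (lane // 3))) 00011111
step 16: v3 <- min((3 // -2), min(v1, 10)) 00000011
step 17: v1 <- (v1 + 1)               00000011
step 18: eval (v1 < (2 + (lane // 3))) 00000011
step 19: v3 <- ((v3 // 4) // -2)      11111111

Answer: 20 steps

v1: 2,2,2,3,3,3,4,4
v2: 0,1,2,3,4,5,6,7
v3: 0,0,0,0,0,0,0,0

steps = 20; useful = 133; efficiency = 133/160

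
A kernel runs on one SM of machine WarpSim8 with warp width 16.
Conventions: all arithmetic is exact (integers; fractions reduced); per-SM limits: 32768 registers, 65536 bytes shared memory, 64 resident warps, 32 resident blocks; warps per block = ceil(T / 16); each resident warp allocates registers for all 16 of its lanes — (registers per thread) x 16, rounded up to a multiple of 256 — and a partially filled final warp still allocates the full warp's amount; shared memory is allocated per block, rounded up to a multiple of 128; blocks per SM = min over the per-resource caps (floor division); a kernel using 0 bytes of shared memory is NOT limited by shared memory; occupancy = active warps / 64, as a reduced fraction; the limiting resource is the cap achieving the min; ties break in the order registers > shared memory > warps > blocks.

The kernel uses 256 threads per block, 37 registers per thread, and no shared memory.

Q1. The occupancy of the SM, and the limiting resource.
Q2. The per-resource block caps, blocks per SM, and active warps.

Answer: occupancy 1/2, limited by registers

registers: 2 blocks
shared memory: no limit (kernel uses none)
warps: 4 blocks
blocks: 32 blocks

Answer: 2 blocks, 32 active warps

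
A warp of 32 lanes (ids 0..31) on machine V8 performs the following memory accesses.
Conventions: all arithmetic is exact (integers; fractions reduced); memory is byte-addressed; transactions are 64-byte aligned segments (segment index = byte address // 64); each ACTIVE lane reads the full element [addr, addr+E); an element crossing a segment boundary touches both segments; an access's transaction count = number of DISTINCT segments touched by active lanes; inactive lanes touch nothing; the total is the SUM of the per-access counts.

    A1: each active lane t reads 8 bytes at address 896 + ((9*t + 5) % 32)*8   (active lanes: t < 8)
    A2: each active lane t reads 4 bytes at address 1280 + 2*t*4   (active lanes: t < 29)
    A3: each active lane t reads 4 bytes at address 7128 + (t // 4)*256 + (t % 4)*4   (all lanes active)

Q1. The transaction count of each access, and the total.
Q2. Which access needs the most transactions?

A1: 4 transactions
A2: 4 transactions
A3: 8 transactions

Answer: 4,4,8; total 16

Answer: A3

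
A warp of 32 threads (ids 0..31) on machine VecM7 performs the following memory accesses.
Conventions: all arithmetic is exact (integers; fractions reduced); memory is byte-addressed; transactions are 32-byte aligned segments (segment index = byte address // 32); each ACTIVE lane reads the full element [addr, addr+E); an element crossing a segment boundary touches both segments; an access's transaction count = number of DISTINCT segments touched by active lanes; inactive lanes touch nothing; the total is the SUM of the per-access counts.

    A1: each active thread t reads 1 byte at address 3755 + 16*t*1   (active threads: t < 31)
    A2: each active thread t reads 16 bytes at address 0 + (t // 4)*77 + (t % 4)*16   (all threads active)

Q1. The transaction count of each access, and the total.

A1: 16 transactions
A2: 19 transactions

Answer: 16,19; total 35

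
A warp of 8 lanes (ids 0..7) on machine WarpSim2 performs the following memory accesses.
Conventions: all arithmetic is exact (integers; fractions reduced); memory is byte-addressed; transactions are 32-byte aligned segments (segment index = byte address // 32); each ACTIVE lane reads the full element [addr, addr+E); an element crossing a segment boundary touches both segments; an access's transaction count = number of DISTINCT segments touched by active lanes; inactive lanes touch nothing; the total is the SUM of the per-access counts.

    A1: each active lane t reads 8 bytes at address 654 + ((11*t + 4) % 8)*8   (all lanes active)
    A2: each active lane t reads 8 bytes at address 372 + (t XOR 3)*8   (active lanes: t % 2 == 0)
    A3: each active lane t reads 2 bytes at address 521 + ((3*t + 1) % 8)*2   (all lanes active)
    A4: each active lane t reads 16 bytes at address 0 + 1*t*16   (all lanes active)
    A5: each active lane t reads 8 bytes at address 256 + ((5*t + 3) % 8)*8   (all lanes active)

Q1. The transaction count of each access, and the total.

A1: 3 transactions
A2: 3 transactions
A3: 1 transaction
A4: 4 transactions
A5: 2 transactions

Answer: 3,3,1,4,2; total 13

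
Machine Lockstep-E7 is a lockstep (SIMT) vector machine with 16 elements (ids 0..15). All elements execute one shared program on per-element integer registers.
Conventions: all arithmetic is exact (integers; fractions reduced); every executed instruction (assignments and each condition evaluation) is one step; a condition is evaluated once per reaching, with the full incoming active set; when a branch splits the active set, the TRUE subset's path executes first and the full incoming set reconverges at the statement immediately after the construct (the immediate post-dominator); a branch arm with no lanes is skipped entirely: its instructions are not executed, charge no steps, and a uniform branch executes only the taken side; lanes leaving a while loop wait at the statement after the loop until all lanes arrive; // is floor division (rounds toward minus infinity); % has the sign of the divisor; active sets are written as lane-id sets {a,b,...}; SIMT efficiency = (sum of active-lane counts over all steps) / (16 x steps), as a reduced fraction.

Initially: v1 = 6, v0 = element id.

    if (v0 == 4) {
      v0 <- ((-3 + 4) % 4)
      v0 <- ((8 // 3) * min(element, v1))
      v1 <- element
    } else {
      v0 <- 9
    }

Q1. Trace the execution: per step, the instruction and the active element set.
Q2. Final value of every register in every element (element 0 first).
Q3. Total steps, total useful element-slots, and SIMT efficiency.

step 0: eval (v0 == 4)               {0,1,2,3,4,5,6,7,8,9,10,11,12,13,14,15}
step 1: v0 <- ((-3 + 4) % 4)         {4}
step 2: v0 <- ((8 // 3) * min(element, v1)) {4}
step 3: v1 <- element                {4}
step 4: v0 <- 9                      {0,1,2,3,5,6,7,8,9,10,11,12,13,14,15}

Answer: 5 steps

v1: 6,6,6,6,4,6,6,6,6,6,6,6,6,6,6,6
v0: 9,9,9,9,8,9,9,9,9,9,9,9,9,9,9,9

steps = 5; useful = 34; efficiency = 34/80 = 17/40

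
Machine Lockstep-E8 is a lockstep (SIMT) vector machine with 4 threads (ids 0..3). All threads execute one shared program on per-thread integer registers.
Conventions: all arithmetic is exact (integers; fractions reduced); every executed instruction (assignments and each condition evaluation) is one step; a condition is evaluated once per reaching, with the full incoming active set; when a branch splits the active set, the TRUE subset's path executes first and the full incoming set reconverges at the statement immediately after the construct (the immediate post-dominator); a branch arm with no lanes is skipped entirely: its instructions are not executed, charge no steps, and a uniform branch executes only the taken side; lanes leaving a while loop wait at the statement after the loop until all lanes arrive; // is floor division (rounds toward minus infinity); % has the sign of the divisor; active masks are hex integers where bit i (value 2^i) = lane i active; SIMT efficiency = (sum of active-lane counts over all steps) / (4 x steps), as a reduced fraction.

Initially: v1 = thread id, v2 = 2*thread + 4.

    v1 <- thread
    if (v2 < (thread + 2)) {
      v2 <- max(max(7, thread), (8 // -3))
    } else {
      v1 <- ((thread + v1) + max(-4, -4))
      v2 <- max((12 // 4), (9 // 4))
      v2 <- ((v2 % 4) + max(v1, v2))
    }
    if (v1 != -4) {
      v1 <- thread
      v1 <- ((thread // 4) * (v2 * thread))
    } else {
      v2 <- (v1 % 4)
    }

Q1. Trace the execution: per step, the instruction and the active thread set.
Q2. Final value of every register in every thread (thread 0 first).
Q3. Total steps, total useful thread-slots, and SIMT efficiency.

step 0: v1 <- thread                 0xf
step 1: eval (v2 < (thread + 2))     0xf
step 2: v1 <- ((thread + v1) + max(-4, -4)) 0xf
step 3: v2 <- max((12 // 4), (9 // 4)) 0xf
step 4: v2 <- ((v2 % 4) + max(v1, v2)) 0xf
step 5: eval (v1 != -4)              0xf
step 6: v1 <- thread                 0xe
step 7: v1 <- ((thread // 4) * (v2 * thread)) 0xe
step 8: v2 <- (v1 % 4)               0x1

Answer: 9 steps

v1: -4,0,0,0
v2: 0,6,6,6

steps = 9; useful = 31; efficiency = 31/36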